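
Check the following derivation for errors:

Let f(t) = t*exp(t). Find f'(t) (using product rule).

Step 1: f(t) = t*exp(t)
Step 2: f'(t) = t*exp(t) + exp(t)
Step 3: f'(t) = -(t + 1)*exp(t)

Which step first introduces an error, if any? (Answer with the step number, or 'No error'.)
Step 3

Step 3 is incorrect due to a sign flip.
The step shows: -(t + 1)*exp(t)
The correct value should be: (t + 1)*exp(t)

Explanation: The sign of the whole expression was flipped: the term (t + 1)*exp(t) was incorrectly written as -(t + 1)*exp(t)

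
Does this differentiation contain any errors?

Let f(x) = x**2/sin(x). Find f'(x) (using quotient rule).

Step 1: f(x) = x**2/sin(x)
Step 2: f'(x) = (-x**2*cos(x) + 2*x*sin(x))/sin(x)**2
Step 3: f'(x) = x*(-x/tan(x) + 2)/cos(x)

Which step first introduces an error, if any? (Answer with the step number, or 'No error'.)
Step 3

Step 3 is incorrect due to a wrong trig function.
The step shows: x*(-x/tan(x) + 2)/cos(x)
The correct value should be: x*(-x/tan(x) + 2)/sin(x)

Explanation: sin(x) was incorrectly written as cos(x): the term x*(-x/tan(x) + 2)/sin(x) was incorrectly written as x*(-x/tan(x) + 2)/cos(x)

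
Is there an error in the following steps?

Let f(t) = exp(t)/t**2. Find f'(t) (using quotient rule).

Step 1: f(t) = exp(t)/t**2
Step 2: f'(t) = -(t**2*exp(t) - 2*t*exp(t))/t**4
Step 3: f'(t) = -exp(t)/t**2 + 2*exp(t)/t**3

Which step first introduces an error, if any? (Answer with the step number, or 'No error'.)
Step 2

Step 2 is incorrect due to a sign flip.
The step shows: -(t**2*exp(t) - 2*t*exp(t))/t**4
The correct value should be: (t**2*exp(t) - 2*t*exp(t))/t**4

Explanation: The sign of the whole expression was flipped: the term (t**2*exp(t) - 2*t*exp(t))/t**4 was incorrectly written as -(t**2*exp(t) - 2*t*exp(t))/t**4
The later steps are derived from this incorrect expression, so the error originates in Step 2.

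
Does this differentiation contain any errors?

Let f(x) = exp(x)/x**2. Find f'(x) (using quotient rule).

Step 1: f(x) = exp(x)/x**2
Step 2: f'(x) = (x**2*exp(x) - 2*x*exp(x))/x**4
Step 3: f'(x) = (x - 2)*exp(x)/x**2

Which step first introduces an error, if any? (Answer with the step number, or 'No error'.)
Step 3

Step 3 is incorrect due to a wrong exponent.
The step shows: (x - 2)*exp(x)/x**2
The correct value should be: (x - 2)*exp(x)/x**3

Explanation: The exponent -3 on x was incorrectly written as -2: the term (x - 2)*exp(x)/x**3 was incorrectly written as (x - 2)*exp(x)/x**2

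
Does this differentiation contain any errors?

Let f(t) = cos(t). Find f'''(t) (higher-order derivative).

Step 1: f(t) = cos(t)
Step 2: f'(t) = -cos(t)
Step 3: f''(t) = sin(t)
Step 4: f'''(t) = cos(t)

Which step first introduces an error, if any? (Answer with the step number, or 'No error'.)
Step 2

Step 2 is incorrect due to a wrong trig function.
The step shows: -cos(t)
The correct value should be: -sin(t)

Explanation: sin(t) was incorrectly written as cos(t): the term -sin(t) was incorrectly written as -cos(t)
The later steps are derived from this incorrect expression, so the error originates in Step 2.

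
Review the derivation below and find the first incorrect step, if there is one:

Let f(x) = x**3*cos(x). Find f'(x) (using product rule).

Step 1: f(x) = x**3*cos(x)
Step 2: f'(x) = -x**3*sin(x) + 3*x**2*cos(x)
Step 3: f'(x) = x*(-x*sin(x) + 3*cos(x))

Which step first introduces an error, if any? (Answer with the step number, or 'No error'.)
Step 3

Step 3 is incorrect due to a wrong exponent.
The step shows: x*(-x*sin(x) + 3*cos(x))
The correct value should be: x**2*(-x*sin(x) + 3*cos(x))

Explanation: The exponent 2 on x was incorrectly written as 1: the term x**2*(-x*sin(x) + 3*cos(x)) was incorrectly written as x*(-x*sin(x) + 3*cos(x))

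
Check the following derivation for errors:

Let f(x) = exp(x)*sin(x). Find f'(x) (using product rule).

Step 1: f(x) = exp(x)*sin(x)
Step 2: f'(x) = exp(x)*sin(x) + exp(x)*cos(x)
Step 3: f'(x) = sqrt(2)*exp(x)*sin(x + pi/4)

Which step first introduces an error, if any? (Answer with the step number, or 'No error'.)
No error

All steps in this derivation are correct.
The final answer f'(x) = sqrt(2)*exp(x)*sin(x + pi/4) is valid.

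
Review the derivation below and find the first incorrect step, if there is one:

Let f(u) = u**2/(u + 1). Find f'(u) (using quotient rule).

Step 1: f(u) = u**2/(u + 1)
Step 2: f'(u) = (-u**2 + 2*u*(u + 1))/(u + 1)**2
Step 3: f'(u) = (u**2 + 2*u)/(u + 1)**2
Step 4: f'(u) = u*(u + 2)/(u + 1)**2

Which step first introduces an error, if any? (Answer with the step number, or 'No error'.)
No error

All steps in this derivation are correct.
The final answer f'(u) = u*(u + 2)/(u + 1)**2 is valid.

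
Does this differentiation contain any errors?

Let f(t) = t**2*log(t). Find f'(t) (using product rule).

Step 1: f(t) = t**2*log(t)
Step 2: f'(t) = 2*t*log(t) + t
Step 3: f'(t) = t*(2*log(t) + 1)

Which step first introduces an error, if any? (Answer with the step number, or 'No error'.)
No error

All steps in this derivation are correct.
The final answer f'(t) = t*(2*log(t) + 1) is valid.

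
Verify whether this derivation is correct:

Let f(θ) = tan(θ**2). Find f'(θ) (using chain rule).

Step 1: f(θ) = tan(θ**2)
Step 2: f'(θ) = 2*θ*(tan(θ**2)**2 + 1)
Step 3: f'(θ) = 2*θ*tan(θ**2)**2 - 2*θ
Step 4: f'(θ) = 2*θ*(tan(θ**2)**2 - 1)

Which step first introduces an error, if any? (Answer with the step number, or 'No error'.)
Step 3

Step 3 is incorrect due to a sign flip.
The step shows: 2*θ*tan(θ**2)**2 - 2*θ
The correct value should be: 2*θ*tan(θ**2)**2 + 2*θ

Explanation: The sign of one term was flipped: the term 2*θ was incorrectly written as -2*θ
The later steps are derived from this incorrect expression, so the error originates in Step 3.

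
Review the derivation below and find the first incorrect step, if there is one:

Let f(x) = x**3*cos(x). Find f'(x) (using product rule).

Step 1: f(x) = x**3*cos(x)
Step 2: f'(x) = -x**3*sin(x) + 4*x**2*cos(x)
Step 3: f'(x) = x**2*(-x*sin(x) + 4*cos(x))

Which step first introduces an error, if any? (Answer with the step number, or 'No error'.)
Step 2

Step 2 is incorrect due to a wrong coefficient.
The step shows: -x**3*sin(x) + 4*x**2*cos(x)
The correct value should be: -x**3*sin(x) + 3*x**2*cos(x)

Explanation: The coefficient 3 was incorrectly written as 4: the term 3*x**2*cos(x) was incorrectly written as 4*x**2*cos(x)
The later steps are derived from this incorrect expression, so the error originates in Step 2.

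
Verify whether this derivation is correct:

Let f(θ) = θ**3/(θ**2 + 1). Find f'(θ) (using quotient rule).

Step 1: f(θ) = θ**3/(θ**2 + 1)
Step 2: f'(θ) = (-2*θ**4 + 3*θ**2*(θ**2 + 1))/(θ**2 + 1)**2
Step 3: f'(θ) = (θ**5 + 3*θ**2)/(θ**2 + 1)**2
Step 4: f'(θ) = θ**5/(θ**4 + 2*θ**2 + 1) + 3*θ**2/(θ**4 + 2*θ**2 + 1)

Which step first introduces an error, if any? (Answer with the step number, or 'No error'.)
Step 3

Step 3 is incorrect due to a wrong exponent.
The step shows: (θ**5 + 3*θ**2)/(θ**2 + 1)**2
The correct value should be: (θ**4 + 3*θ**2)/(θ**2 + 1)**2

Explanation: The exponent 4 on θ was incorrectly written as 5: the term (θ**4 + 3*θ**2)/(θ**2 + 1)**2 was incorrectly written as (θ**5 + 3*θ**2)/(θ**2 + 1)**2
The later steps are derived from this incorrect expression, so the error originates in Step 3.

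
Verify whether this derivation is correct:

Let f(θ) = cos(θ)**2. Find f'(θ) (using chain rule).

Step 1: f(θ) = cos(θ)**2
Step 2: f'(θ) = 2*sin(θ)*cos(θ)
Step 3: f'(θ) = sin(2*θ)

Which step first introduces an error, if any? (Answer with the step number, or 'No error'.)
Step 2

Step 2 is incorrect due to a sign flip.
The step shows: 2*sin(θ)*cos(θ)
The correct value should be: -2*sin(θ)*cos(θ)

Explanation: The sign of the whole expression was flipped: the term -2*sin(θ)*cos(θ) was incorrectly written as 2*sin(θ)*cos(θ)
The later steps are derived from this incorrect expression, so the error originates in Step 2.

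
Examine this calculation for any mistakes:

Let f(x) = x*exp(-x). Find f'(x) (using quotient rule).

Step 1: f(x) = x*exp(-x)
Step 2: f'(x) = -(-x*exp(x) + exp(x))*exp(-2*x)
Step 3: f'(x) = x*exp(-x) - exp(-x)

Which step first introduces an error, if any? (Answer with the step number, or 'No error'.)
Step 2

Step 2 is incorrect due to a sign flip.
The step shows: -(-x*exp(x) + exp(x))*exp(-2*x)
The correct value should be: (-x*exp(x) + exp(x))*exp(-2*x)

Explanation: The sign of the whole expression was flipped: the term (-x*exp(x) + exp(x))*exp(-2*x) was incorrectly written as -(-x*exp(x) + exp(x))*exp(-2*x)
The later steps are derived from this incorrect expression, so the error originates in Step 2.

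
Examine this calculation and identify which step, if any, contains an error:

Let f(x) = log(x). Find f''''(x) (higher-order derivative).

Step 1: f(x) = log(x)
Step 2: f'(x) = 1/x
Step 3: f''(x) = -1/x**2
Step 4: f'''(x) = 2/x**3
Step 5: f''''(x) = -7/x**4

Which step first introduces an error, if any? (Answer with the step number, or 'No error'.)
Step 5

Step 5 is incorrect due to a wrong coefficient.
The step shows: -7/x**4
The correct value should be: -6/x**4

Explanation: The coefficient -6 was incorrectly written as -7: the term -6/x**4 was incorrectly written as -7/x**4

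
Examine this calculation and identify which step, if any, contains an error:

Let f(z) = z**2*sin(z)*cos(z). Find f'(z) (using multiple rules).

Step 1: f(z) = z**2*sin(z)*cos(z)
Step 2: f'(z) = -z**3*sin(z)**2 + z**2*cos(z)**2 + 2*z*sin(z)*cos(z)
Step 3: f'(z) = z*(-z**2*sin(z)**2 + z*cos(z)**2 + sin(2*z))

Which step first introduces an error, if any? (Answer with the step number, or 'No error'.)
Step 2

Step 2 is incorrect due to a wrong exponent.
The step shows: -z**3*sin(z)**2 + z**2*cos(z)**2 + 2*z*sin(z)*cos(z)
The correct value should be: -z**2*sin(z)**2 + z**2*cos(z)**2 + 2*z*sin(z)*cos(z)

Explanation: The exponent 2 on z was incorrectly written as 3: the term -z**2*sin(z)**2 was incorrectly written as -z**3*sin(z)**2
The later steps are derived from this incorrect expression, so the error originates in Step 2.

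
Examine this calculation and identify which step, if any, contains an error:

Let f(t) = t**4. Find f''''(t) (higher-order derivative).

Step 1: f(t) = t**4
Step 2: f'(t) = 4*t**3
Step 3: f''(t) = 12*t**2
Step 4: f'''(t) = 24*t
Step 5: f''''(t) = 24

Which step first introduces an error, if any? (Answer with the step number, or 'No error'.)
No error

All steps in this derivation are correct.
The final answer f''''(t) = 24 is valid.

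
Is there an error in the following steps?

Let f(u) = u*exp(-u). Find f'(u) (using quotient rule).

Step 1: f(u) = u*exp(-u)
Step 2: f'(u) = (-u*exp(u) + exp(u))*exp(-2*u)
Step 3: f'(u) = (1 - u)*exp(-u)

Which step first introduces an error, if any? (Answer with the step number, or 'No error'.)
No error

All steps in this derivation are correct.
The final answer f'(u) = (1 - u)*exp(-u) is valid.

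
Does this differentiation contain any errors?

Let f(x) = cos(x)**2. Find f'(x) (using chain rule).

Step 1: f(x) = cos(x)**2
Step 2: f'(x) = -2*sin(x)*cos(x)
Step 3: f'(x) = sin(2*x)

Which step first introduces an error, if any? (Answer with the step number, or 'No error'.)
Step 3

Step 3 is incorrect due to a sign flip.
The step shows: sin(2*x)
The correct value should be: -sin(2*x)

Explanation: The sign of the whole expression was flipped: the term -sin(2*x) was incorrectly written as sin(2*x)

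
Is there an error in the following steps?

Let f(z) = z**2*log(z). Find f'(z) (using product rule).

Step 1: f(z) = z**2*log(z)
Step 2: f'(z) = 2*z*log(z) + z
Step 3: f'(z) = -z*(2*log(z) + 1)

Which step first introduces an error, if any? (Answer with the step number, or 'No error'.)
Step 3

Step 3 is incorrect due to a sign flip.
The step shows: -z*(2*log(z) + 1)
The correct value should be: z*(2*log(z) + 1)

Explanation: The sign of the whole expression was flipped: the term z*(2*log(z) + 1) was incorrectly written as -z*(2*log(z) + 1)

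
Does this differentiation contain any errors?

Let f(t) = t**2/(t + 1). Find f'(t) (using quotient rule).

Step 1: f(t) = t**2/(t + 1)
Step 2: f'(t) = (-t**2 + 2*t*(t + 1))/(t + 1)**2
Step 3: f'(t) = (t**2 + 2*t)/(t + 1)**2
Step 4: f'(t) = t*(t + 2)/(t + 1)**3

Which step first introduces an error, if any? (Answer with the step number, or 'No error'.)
Step 4

Step 4 is incorrect due to a wrong exponent.
The step shows: t*(t + 2)/(t + 1)**3
The correct value should be: t*(t + 2)/(t + 1)**2

Explanation: The exponent -2 on t + 1 was incorrectly written as -3: the term t*(t + 2)/(t + 1)**2 was incorrectly written as t*(t + 2)/(t + 1)**3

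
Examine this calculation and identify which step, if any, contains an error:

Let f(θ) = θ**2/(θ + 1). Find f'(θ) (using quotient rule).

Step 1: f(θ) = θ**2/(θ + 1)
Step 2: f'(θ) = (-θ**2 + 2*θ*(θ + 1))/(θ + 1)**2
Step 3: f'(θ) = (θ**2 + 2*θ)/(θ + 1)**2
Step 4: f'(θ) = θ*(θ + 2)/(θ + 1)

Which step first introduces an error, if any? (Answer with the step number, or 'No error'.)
Step 4

Step 4 is incorrect due to a wrong exponent.
The step shows: θ*(θ + 2)/(θ + 1)
The correct value should be: θ*(θ + 2)/(θ + 1)**2

Explanation: The exponent -2 on θ + 1 was incorrectly written as -1: the term θ*(θ + 2)/(θ + 1)**2 was incorrectly written as θ*(θ + 2)/(θ + 1)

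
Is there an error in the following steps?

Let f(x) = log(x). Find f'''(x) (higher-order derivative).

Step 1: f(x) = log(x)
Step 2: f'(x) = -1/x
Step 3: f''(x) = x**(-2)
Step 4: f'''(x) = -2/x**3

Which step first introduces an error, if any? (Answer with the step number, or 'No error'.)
Step 2

Step 2 is incorrect due to a sign flip.
The step shows: -1/x
The correct value should be: 1/x

Explanation: The sign of the whole expression was flipped: the term 1/x was incorrectly written as -1/x
The later steps are derived from this incorrect expression, so the error originates in Step 2.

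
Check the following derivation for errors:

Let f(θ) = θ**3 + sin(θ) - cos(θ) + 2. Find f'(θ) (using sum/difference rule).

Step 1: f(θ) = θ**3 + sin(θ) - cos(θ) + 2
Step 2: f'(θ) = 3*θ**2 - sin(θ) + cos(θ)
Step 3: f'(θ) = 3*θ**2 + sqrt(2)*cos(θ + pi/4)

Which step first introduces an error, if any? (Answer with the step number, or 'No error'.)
Step 2

Step 2 is incorrect due to a sign flip.
The step shows: 3*θ**2 - sin(θ) + cos(θ)
The correct value should be: 3*θ**2 + sin(θ) + cos(θ)

Explanation: The sign of one term was flipped: the term sin(θ) was incorrectly written as -sin(θ)
The later steps are derived from this incorrect expression, so the error originates in Step 2.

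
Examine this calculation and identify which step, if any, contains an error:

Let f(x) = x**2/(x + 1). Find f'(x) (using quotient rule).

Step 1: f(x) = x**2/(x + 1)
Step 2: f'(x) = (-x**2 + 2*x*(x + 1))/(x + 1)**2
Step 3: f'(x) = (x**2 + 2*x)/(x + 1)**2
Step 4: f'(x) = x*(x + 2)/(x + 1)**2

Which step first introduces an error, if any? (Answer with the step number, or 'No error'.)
No error

All steps in this derivation are correct.
The final answer f'(x) = x*(x + 2)/(x + 1)**2 is valid.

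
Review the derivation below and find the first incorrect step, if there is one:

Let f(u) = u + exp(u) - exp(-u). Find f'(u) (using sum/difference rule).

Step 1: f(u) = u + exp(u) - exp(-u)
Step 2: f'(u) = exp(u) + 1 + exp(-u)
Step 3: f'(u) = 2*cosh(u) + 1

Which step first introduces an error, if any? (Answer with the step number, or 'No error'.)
No error

All steps in this derivation are correct.
The final answer f'(u) = 2*cosh(u) + 1 is valid.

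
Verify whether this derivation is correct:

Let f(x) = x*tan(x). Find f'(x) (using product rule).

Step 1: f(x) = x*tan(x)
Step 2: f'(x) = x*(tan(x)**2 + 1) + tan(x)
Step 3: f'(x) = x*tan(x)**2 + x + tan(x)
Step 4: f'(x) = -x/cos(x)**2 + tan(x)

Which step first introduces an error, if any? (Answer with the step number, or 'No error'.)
Step 4

Step 4 is incorrect due to a sign flip.
The step shows: -x/cos(x)**2 + tan(x)
The correct value should be: x/cos(x)**2 + tan(x)

Explanation: The sign of one term was flipped: the term x/cos(x)**2 was incorrectly written as -x/cos(x)**2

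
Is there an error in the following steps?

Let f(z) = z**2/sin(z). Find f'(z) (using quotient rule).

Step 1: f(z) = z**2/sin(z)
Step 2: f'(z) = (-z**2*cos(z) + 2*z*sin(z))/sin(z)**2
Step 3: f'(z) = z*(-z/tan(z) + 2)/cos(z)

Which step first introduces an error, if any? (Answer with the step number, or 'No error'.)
Step 3

Step 3 is incorrect due to a wrong trig function.
The step shows: z*(-z/tan(z) + 2)/cos(z)
The correct value should be: z*(-z/tan(z) + 2)/sin(z)

Explanation: sin(z) was incorrectly written as cos(z): the term z*(-z/tan(z) + 2)/sin(z) was incorrectly written as z*(-z/tan(z) + 2)/cos(z)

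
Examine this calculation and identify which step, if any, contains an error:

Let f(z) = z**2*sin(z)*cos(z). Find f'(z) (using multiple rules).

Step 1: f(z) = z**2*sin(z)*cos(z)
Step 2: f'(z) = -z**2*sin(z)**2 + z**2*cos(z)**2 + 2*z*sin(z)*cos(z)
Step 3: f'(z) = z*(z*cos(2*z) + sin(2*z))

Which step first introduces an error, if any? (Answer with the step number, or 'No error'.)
No error

All steps in this derivation are correct.
The final answer f'(z) = z*(z*cos(2*z) + sin(2*z)) is valid.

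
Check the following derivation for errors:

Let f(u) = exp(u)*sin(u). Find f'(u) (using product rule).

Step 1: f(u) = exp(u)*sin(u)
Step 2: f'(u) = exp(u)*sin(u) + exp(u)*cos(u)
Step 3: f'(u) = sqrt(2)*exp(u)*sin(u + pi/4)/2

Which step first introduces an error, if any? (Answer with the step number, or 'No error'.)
Step 3

Step 3 is incorrect due to a wrong exponent.
The step shows: sqrt(2)*exp(u)*sin(u + pi/4)/2
The correct value should be: sqrt(2)*exp(u)*sin(u + pi/4)

Explanation: The exponent 1/2 on 2 was incorrectly written as -1/2: the term sqrt(2)*exp(u)*sin(u + pi/4) was incorrectly written as sqrt(2)*exp(u)*sin(u + pi/4)/2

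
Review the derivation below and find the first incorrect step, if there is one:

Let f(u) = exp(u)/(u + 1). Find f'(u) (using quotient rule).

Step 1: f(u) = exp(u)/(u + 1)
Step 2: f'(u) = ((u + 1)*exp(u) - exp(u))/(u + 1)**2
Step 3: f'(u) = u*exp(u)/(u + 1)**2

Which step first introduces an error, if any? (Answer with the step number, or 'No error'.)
No error

All steps in this derivation are correct.
The final answer f'(u) = u*exp(u)/(u + 1)**2 is valid.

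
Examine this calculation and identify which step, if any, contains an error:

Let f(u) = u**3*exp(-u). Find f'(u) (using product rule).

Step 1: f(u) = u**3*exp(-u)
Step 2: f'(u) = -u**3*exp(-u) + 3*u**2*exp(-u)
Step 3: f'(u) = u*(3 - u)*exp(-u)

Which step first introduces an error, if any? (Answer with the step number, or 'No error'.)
Step 3

Step 3 is incorrect due to a wrong exponent.
The step shows: u*(3 - u)*exp(-u)
The correct value should be: u**2*(3 - u)*exp(-u)

Explanation: The exponent 2 on u was incorrectly written as 1: the term u**2*(3 - u)*exp(-u) was incorrectly written as u*(3 - u)*exp(-u)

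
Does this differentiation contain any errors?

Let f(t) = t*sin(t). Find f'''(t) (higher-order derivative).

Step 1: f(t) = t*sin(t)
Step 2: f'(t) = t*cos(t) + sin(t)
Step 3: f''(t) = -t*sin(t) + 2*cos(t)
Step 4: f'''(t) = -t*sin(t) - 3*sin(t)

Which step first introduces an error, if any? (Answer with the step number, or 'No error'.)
Step 4

Step 4 is incorrect due to a wrong trig function.
The step shows: -t*sin(t) - 3*sin(t)
The correct value should be: -t*cos(t) - 3*sin(t)

Explanation: cos(t) was incorrectly written as sin(t): the term -t*cos(t) was incorrectly written as -t*sin(t)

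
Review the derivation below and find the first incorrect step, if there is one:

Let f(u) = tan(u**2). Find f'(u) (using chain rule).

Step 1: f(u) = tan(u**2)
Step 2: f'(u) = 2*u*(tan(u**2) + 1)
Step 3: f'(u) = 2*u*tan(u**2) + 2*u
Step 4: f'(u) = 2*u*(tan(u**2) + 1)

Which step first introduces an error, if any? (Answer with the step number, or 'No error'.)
Step 2

Step 2 is incorrect due to a wrong exponent.
The step shows: 2*u*(tan(u**2) + 1)
The correct value should be: 2*u*(tan(u**2)**2 + 1)

Explanation: The exponent 2 on tan(u**2) was incorrectly written as 1: the term 2*u*(tan(u**2)**2 + 1) was incorrectly written as 2*u*(tan(u**2) + 1)
The later steps are derived from this incorrect expression, so the error originates in Step 2.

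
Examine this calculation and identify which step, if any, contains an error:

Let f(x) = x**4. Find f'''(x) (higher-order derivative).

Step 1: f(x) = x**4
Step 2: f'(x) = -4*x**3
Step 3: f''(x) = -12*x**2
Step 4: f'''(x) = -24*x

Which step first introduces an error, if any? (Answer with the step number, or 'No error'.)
Step 2

Step 2 is incorrect due to a sign flip.
The step shows: -4*x**3
The correct value should be: 4*x**3

Explanation: The sign of the whole expression was flipped: the term 4*x**3 was incorrectly written as -4*x**3
The later steps are derived from this incorrect expression, so the error originates in Step 2.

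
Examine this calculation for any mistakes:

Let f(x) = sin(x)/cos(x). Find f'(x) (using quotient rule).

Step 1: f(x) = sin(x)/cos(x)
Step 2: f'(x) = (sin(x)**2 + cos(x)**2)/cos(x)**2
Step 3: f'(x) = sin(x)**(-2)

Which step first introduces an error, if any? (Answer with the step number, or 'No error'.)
Step 3

Step 3 is incorrect due to a wrong trig function.
The step shows: sin(x)**(-2)
The correct value should be: cos(x)**(-2)

Explanation: cos(x) was incorrectly written as sin(x): the term cos(x)**(-2) was incorrectly written as sin(x)**(-2)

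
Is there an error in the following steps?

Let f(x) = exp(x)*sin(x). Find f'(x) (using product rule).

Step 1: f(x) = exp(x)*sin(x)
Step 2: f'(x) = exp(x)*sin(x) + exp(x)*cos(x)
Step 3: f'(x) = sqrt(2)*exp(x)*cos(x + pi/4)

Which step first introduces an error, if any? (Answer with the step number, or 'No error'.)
Step 3

Step 3 is incorrect due to a wrong trig function.
The step shows: sqrt(2)*exp(x)*cos(x + pi/4)
The correct value should be: sqrt(2)*exp(x)*sin(x + pi/4)

Explanation: sin(x + pi/4) was incorrectly written as cos(x + pi/4): the term sqrt(2)*exp(x)*sin(x + pi/4) was incorrectly written as sqrt(2)*exp(x)*cos(x + pi/4)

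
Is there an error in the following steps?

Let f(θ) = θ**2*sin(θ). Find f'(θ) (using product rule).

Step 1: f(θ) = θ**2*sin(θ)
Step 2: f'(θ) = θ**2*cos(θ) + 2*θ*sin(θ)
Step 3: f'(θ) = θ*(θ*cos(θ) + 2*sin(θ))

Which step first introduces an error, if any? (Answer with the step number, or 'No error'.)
No error

All steps in this derivation are correct.
The final answer f'(θ) = θ*(θ*cos(θ) + 2*sin(θ)) is valid.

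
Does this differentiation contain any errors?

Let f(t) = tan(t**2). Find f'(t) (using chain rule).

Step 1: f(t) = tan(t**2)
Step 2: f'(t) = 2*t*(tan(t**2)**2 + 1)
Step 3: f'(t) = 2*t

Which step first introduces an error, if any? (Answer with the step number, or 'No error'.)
Step 3

Step 3 is incorrect due to a dropped term.
The step shows: 2*t
The correct value should be: 2*t*tan(t**2)**2 + 2*t

Explanation: A term was dropped: the term 2*t*tan(t**2)**2 was incorrectly omitted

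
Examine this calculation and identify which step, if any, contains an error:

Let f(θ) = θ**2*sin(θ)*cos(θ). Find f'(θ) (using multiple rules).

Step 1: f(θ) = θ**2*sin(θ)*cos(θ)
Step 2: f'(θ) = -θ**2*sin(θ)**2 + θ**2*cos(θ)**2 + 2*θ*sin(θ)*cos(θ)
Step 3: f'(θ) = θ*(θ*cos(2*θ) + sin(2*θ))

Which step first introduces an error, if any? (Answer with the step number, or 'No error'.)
No error

All steps in this derivation are correct.
The final answer f'(θ) = θ*(θ*cos(2*θ) + sin(2*θ)) is valid.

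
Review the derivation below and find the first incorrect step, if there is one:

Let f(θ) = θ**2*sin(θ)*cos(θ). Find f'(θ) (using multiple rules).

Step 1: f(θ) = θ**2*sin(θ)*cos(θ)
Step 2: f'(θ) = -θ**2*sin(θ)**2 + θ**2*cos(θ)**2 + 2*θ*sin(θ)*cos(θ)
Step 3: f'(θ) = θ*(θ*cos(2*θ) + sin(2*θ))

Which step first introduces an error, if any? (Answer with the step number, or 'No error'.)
No error

All steps in this derivation are correct.
The final answer f'(θ) = θ*(θ*cos(2*θ) + sin(2*θ)) is valid.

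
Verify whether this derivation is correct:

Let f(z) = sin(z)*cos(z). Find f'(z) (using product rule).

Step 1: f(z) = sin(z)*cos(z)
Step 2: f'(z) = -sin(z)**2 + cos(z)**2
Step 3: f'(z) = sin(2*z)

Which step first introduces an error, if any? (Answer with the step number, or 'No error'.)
Step 3

Step 3 is incorrect due to a wrong trig function.
The step shows: sin(2*z)
The correct value should be: cos(2*z)

Explanation: cos(2*z) was incorrectly written as sin(2*z): the term cos(2*z) was incorrectly written as sin(2*z)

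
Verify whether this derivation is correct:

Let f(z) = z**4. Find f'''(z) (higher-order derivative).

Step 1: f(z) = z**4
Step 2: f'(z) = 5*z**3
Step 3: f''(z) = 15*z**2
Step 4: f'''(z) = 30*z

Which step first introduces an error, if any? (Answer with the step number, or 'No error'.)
Step 2

Step 2 is incorrect due to a wrong coefficient.
The step shows: 5*z**3
The correct value should be: 4*z**3

Explanation: The coefficient 4 was incorrectly written as 5: the term 4*z**3 was incorrectly written as 5*z**3
The later steps are derived from this incorrect expression, so the error originates in Step 2.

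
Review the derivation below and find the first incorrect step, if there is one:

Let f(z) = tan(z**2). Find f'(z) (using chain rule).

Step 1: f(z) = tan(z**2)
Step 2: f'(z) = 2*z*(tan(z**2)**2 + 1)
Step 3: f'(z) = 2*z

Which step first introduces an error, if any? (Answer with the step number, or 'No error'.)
Step 3

Step 3 is incorrect due to a dropped term.
The step shows: 2*z
The correct value should be: 2*z*tan(z**2)**2 + 2*z

Explanation: A term was dropped: the term 2*z*tan(z**2)**2 was incorrectly omitted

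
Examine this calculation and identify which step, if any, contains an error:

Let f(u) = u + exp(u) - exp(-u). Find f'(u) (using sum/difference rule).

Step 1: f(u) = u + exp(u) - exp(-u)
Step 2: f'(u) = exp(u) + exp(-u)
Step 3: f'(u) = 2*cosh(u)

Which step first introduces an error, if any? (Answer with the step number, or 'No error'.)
Step 2

Step 2 is incorrect due to a dropped term.
The step shows: exp(u) + exp(-u)
The correct value should be: exp(u) + 1 + exp(-u)

Explanation: A term was dropped: the term 1 was incorrectly omitted
The later steps are derived from this incorrect expression, so the error originates in Step 2.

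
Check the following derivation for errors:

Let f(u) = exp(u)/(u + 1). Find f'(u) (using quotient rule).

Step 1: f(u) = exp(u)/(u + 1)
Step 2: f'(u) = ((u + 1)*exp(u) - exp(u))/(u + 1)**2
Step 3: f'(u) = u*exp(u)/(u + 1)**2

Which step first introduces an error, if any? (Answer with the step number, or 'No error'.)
No error

All steps in this derivation are correct.
The final answer f'(u) = u*exp(u)/(u + 1)**2 is valid.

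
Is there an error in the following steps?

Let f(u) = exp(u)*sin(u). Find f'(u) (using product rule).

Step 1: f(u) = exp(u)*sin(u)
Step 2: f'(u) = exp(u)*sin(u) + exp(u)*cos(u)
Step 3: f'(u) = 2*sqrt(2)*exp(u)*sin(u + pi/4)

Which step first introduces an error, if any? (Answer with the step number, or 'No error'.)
Step 3

Step 3 is incorrect due to a wrong exponent.
The step shows: 2*sqrt(2)*exp(u)*sin(u + pi/4)
The correct value should be: sqrt(2)*exp(u)*sin(u + pi/4)

Explanation: The exponent 1/2 on 2 was incorrectly written as 3/2: the term sqrt(2)*exp(u)*sin(u + pi/4) was incorrectly written as 2*sqrt(2)*exp(u)*sin(u + pi/4)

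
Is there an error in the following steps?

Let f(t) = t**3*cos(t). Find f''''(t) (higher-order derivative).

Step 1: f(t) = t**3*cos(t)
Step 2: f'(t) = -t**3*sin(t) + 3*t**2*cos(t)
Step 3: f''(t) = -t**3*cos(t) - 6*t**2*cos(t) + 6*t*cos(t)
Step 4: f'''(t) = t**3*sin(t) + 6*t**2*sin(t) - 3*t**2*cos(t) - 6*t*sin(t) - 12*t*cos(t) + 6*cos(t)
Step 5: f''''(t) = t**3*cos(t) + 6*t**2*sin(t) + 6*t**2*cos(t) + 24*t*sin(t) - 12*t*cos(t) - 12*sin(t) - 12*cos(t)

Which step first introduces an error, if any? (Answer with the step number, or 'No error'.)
Step 3

Step 3 is incorrect due to a wrong trig function.
The step shows: -t**3*cos(t) - 6*t**2*cos(t) + 6*t*cos(t)
The correct value should be: -t**3*cos(t) - 6*t**2*sin(t) + 6*t*cos(t)

Explanation: sin(t) was incorrectly written as cos(t): the term -6*t**2*sin(t) was incorrectly written as -6*t**2*cos(t)
The later steps are derived from this incorrect expression, so the error originates in Step 3.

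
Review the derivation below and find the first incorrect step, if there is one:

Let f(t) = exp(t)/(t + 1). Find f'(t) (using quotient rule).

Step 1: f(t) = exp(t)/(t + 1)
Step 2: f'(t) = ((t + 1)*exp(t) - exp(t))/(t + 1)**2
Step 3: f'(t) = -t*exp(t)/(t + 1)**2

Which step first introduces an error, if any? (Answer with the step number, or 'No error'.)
Step 3

Step 3 is incorrect due to a sign flip.
The step shows: -t*exp(t)/(t + 1)**2
The correct value should be: t*exp(t)/(t + 1)**2

Explanation: The sign of the whole expression was flipped: the term t*exp(t)/(t + 1)**2 was incorrectly written as -t*exp(t)/(t + 1)**2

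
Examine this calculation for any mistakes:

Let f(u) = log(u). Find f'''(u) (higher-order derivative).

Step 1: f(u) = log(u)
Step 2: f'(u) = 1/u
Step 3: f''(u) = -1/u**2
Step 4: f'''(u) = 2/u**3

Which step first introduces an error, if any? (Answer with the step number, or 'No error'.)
No error

All steps in this derivation are correct.
The final answer f'''(u) = 2/u**3 is valid.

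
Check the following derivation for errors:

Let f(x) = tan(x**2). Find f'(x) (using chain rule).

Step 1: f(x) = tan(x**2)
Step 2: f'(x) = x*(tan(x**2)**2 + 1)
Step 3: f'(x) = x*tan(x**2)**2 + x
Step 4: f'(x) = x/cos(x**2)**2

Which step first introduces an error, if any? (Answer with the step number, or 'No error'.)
Step 2

Step 2 is incorrect due to a wrong coefficient.
The step shows: x*(tan(x**2)**2 + 1)
The correct value should be: 2*x*(tan(x**2)**2 + 1)

Explanation: The coefficient 2 was incorrectly written as 1: the term 2*x*(tan(x**2)**2 + 1) was incorrectly written as x*(tan(x**2)**2 + 1)
The later steps are derived from this incorrect expression, so the error originates in Step 2.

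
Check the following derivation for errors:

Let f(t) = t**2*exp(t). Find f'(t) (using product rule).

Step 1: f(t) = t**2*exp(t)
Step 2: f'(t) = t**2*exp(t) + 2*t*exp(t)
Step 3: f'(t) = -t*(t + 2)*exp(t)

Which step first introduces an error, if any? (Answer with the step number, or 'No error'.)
Step 3

Step 3 is incorrect due to a sign flip.
The step shows: -t*(t + 2)*exp(t)
The correct value should be: t*(t + 2)*exp(t)

Explanation: The sign of the whole expression was flipped: the term t*(t + 2)*exp(t) was incorrectly written as -t*(t + 2)*exp(t)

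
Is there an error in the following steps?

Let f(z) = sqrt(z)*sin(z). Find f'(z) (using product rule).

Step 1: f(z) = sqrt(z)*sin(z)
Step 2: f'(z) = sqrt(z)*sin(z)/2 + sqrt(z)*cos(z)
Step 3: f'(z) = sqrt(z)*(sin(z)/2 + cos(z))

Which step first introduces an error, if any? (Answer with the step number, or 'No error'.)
Step 2

Step 2 is incorrect due to a wrong exponent.
The step shows: sqrt(z)*sin(z)/2 + sqrt(z)*cos(z)
The correct value should be: sqrt(z)*cos(z) + sin(z)/(2*sqrt(z))

Explanation: The exponent -1/2 on z was incorrectly written as 1/2: the term sin(z)/(2*sqrt(z)) was incorrectly written as sqrt(z)*sin(z)/2
The later steps are derived from this incorrect expression, so the error originates in Step 2.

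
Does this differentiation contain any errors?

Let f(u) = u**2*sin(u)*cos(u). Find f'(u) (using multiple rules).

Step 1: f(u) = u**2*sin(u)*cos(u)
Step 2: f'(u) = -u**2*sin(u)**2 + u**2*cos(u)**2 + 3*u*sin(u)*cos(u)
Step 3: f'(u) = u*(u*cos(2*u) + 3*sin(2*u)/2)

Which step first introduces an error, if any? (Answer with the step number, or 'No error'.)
Step 2

Step 2 is incorrect due to a wrong coefficient.
The step shows: -u**2*sin(u)**2 + u**2*cos(u)**2 + 3*u*sin(u)*cos(u)
The correct value should be: -u**2*sin(u)**2 + u**2*cos(u)**2 + 2*u*sin(u)*cos(u)

Explanation: The coefficient 2 was incorrectly written as 3: the term 2*u*sin(u)*cos(u) was incorrectly written as 3*u*sin(u)*cos(u)
The later steps are derived from this incorrect expression, so the error originates in Step 2.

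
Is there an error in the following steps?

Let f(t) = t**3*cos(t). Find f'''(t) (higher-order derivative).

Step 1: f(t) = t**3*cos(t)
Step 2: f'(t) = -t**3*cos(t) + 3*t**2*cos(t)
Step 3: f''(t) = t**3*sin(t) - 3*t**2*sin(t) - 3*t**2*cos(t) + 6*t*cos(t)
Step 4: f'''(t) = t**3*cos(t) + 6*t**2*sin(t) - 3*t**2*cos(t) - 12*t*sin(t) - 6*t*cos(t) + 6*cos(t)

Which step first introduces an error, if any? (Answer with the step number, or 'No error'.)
Step 2

Step 2 is incorrect due to a wrong trig function.
The step shows: -t**3*cos(t) + 3*t**2*cos(t)
The correct value should be: -t**3*sin(t) + 3*t**2*cos(t)

Explanation: sin(t) was incorrectly written as cos(t): the term -t**3*sin(t) was incorrectly written as -t**3*cos(t)
The later steps are derived from this incorrect expression, so the error originates in Step 2.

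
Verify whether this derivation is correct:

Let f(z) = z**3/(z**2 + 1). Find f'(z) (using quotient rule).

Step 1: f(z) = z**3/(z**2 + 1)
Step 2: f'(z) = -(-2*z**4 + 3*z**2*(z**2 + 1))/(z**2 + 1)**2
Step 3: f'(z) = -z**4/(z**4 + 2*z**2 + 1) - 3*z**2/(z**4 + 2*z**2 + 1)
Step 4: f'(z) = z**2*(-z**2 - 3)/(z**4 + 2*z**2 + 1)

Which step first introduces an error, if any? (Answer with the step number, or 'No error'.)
Step 2

Step 2 is incorrect due to a sign flip.
The step shows: -(-2*z**4 + 3*z**2*(z**2 + 1))/(z**2 + 1)**2
The correct value should be: (-2*z**4 + 3*z**2*(z**2 + 1))/(z**2 + 1)**2

Explanation: The sign of the whole expression was flipped: the term (-2*z**4 + 3*z**2*(z**2 + 1))/(z**2 + 1)**2 was incorrectly written as -(-2*z**4 + 3*z**2*(z**2 + 1))/(z**2 + 1)**2
The later steps are derived from this incorrect expression, so the error originates in Step 2.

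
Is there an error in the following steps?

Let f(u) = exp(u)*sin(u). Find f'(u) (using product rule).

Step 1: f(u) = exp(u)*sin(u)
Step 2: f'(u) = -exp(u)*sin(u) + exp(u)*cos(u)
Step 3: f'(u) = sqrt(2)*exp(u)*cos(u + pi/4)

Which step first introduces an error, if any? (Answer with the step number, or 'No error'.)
Step 2

Step 2 is incorrect due to a sign flip.
The step shows: -exp(u)*sin(u) + exp(u)*cos(u)
The correct value should be: exp(u)*sin(u) + exp(u)*cos(u)

Explanation: The sign of one term was flipped: the term exp(u)*sin(u) was incorrectly written as -exp(u)*sin(u)
The later steps are derived from this incorrect expression, so the error originates in Step 2.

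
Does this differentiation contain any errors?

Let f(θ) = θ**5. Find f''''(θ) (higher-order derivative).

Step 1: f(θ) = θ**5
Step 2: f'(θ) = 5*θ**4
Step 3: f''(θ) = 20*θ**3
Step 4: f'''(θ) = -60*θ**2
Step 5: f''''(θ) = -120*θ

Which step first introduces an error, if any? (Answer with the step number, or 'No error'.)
Step 4

Step 4 is incorrect due to a sign flip.
The step shows: -60*θ**2
The correct value should be: 60*θ**2

Explanation: The sign of the whole expression was flipped: the term 60*θ**2 was incorrectly written as -60*θ**2
The later steps are derived from this incorrect expression, so the error originates in Step 4.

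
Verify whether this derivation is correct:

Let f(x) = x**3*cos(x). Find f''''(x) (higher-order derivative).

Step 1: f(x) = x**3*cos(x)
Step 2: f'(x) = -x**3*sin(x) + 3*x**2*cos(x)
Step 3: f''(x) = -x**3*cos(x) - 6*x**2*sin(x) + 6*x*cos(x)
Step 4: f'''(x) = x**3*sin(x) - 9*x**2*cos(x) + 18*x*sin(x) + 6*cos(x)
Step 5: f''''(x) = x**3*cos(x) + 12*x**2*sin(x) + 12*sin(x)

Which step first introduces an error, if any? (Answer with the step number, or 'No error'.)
Step 4

Step 4 is incorrect due to a sign flip.
The step shows: x**3*sin(x) - 9*x**2*cos(x) + 18*x*sin(x) + 6*cos(x)
The correct value should be: x**3*sin(x) - 9*x**2*cos(x) - 18*x*sin(x) + 6*cos(x)

Explanation: The sign of one term was flipped: the term -18*x*sin(x) was incorrectly written as 18*x*sin(x)
The later steps are derived from this incorrect expression, so the error originates in Step 4.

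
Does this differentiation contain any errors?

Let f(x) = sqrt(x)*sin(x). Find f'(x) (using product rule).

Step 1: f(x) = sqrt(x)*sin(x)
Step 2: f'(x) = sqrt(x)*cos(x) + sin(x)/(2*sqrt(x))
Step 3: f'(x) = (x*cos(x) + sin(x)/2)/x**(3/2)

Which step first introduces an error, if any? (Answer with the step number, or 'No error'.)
Step 3

Step 3 is incorrect due to a wrong exponent.
The step shows: (x*cos(x) + sin(x)/2)/x**(3/2)
The correct value should be: (x*cos(x) + sin(x)/2)/sqrt(x)

Explanation: The exponent -1/2 on x was incorrectly written as -3/2: the term (x*cos(x) + sin(x)/2)/sqrt(x) was incorrectly written as (x*cos(x) + sin(x)/2)/x**(3/2)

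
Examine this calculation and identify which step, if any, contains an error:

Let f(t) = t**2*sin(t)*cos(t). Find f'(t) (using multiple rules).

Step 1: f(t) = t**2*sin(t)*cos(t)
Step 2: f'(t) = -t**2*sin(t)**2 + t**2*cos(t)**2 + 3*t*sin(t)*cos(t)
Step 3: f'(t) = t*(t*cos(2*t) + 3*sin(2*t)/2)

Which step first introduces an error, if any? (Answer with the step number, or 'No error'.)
Step 2

Step 2 is incorrect due to a wrong coefficient.
The step shows: -t**2*sin(t)**2 + t**2*cos(t)**2 + 3*t*sin(t)*cos(t)
The correct value should be: -t**2*sin(t)**2 + t**2*cos(t)**2 + 2*t*sin(t)*cos(t)

Explanation: The coefficient 2 was incorrectly written as 3: the term 2*t*sin(t)*cos(t) was incorrectly written as 3*t*sin(t)*cos(t)
The later steps are derived from this incorrect expression, so the error originates in Step 2.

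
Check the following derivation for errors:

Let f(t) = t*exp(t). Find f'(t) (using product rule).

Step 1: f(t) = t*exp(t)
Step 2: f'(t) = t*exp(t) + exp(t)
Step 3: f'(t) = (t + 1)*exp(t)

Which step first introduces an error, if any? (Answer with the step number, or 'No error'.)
No error

All steps in this derivation are correct.
The final answer f'(t) = (t + 1)*exp(t) is valid.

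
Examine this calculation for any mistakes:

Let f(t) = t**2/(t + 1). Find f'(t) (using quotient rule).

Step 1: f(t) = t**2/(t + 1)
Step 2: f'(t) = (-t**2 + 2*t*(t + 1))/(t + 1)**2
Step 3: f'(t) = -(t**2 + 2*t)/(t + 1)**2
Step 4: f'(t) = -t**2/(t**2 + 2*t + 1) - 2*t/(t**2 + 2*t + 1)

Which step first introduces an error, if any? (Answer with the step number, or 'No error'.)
Step 3

Step 3 is incorrect due to a sign flip.
The step shows: -(t**2 + 2*t)/(t + 1)**2
The correct value should be: (t**2 + 2*t)/(t + 1)**2

Explanation: The sign of the whole expression was flipped: the term (t**2 + 2*t)/(t + 1)**2 was incorrectly written as -(t**2 + 2*t)/(t + 1)**2
The later steps are derived from this incorrect expression, so the error originates in Step 3.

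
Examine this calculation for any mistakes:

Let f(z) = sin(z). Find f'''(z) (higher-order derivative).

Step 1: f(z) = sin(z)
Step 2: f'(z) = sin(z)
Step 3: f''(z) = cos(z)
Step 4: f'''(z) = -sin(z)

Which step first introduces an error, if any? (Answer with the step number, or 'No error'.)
Step 2

Step 2 is incorrect due to a wrong trig function.
The step shows: sin(z)
The correct value should be: cos(z)

Explanation: cos(z) was incorrectly written as sin(z): the term cos(z) was incorrectly written as sin(z)
The later steps are derived from this incorrect expression, so the error originates in Step 2.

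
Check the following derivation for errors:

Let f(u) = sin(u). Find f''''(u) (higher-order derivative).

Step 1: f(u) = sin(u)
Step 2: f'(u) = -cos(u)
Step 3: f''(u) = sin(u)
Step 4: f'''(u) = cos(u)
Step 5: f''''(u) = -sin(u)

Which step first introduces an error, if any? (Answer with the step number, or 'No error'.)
Step 2

Step 2 is incorrect due to a sign flip.
The step shows: -cos(u)
The correct value should be: cos(u)

Explanation: The sign of the whole expression was flipped: the term cos(u) was incorrectly written as -cos(u)
The later steps are derived from this incorrect expression, so the error originates in Step 2.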